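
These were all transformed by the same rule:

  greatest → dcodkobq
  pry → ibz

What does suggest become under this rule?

Read the word backwards and shift each letter +10.
For suggest: reverse → tseggus; then shift: t+10=d, s+10=c, e+10=o, g+10=q, g+10=q, u+10=e, s+10=c.

dcoqqec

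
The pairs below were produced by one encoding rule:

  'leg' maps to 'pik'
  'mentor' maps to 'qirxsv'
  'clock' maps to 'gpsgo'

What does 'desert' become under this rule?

Each letter is shifted forward by 4 in the alphabet (a Caesar shift of +4).
For desert: d+4=h, e+4=i, s+4=w, e+4=i, r+4=v, t+4=x.

hiwivx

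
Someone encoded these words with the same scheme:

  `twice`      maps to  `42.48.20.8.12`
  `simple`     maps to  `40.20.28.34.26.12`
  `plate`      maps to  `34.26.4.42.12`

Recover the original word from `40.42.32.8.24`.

stock

t(#20)→42 and w(#23)→48: differences scale by 2, so n = 2·pos + 2. Each letter becomes 2×(its alphabet position, a=1..z=26) + 2.
Reversing it on 40.42.32.8.24: 40→(40−2)÷2=19=s, 42→(42−2)÷2=20=t, 32→(32−2)÷2=15=o, 8→(8−2)÷2=3=c, 24→(24−2)÷2=11=k.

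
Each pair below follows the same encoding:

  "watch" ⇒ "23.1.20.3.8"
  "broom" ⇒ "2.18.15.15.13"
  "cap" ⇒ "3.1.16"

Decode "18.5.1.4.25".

w is letter #23 and maps to 23: an offset of 0. Each letter is replaced by its alphabet position (a=1, b=2, …, z=26).
Reversing it on 18.5.1.4.25: 18=r, 5=e, 1=a, 4=d, 25=y.

ready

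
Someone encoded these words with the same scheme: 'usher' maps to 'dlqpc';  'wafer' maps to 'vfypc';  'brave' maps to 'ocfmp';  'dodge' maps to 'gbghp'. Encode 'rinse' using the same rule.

czslp

This is an affine cipher: with a=0,…,z=25, each position x becomes (9x+5) mod 26.
For rinse: r(17)→9·17+5≡2=c; i(8)→9·8+5≡25=z; n(13)→9·13+5≡18=s; s(18)→9·18+5≡11=l; e(4)→9·4+5≡15=p (all mod 26).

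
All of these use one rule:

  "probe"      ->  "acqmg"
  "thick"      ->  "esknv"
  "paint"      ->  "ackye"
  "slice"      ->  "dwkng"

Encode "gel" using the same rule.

rgw

The shift depends on letter class: consonant p→a is +11, but vowel o→q is +2. Vowels shift forward by 2 and consonants shift forward by 11.
Applying it to gel: g(cons)+11=r, e(vowel)+2=g, l(cons)+11=w.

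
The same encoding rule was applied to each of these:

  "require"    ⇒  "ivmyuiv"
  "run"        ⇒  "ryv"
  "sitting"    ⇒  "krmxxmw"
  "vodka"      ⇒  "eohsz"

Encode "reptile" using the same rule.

ipmxtiv

The output letters match the input read backwards, each shifted +4: require reversed is eriuqer. Two steps: reverse the string, then apply a Caesar shift of +4.
On reptile: reverse → elitper; then shift: e+4=i, l+4=p, i+4=m, t+4=x, p+4=t, e+4=i, r+4=v.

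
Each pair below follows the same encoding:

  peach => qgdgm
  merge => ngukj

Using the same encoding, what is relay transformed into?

In peach: p→q is +1, e→g is +2, a→d is +3, c→g is +4 — the shift increases by 1 each position. Each letter shifts forward by (position + 1), i.e. 1, 2, 3, … — the shift grows by one for each successive letter.
For relay: r+1=s, e+2=g, l+3=o, a+4=e, y+5=d.

sgoed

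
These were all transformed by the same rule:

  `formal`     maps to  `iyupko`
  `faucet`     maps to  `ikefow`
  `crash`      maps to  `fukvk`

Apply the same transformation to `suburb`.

veeeue

Vowels shift forward by 10 and consonants shift forward by 3.
For suburb: s(cons)+3=v, u(vowel)+10=e, b(cons)+3=e, u(vowel)+10=e, r(cons)+3=u, b(cons)+3=e.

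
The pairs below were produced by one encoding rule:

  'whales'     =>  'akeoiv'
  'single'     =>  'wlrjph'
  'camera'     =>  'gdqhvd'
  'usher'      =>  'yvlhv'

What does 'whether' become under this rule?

Shifts by position in whales: pos 0: w→a (+4), pos 1: h→k (+3), pos 2: a→e (+4), pos 3: l→o (+3) — repeating every 2. The shifts repeat in a cycle of length 2: positions 0,1,… shift by +4, +3, then the pattern repeats.
On whether: w+4=a, h+3=k, e+4=i, t+3=w, h+4=l, e+3=h, r+4=v.

akiwlhv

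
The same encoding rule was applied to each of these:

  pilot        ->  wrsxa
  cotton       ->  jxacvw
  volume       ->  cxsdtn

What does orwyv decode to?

A repeating key of period 2 is used — shifts +7, +9 over and over.
Undoing it on orwyv: o−7=h, r−9=i, w−7=p, y−9=p, v−7=o.

hippo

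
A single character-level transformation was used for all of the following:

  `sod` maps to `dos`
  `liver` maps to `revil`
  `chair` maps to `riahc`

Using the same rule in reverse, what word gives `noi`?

ion

It's just the letters in reverse order.
Decoding noi: then reverse → ion.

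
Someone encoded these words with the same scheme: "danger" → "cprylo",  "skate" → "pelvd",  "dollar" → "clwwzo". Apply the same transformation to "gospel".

The output letters match the input read backwards, each shifted +11: danger reversed is regnad. The word is reversed, then every letter is shifted forward by 11.
On gospel: reverse → lepsog; then shift: l+11=w, e+11=p, p+11=a, s+11=d, o+11=z, g+11=r.

wpadzr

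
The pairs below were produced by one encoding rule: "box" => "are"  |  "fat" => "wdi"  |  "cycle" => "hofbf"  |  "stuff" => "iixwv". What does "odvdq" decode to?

nasal

The output letters match the input read backwards, each shifted +3: box reversed is xob. Read the word backwards and shift each letter +3.
Decoding odvdq: shift back: o−3=l, d−3=a, v−3=s, d−3=a, q−3=n → lasan; then reverse → nasal.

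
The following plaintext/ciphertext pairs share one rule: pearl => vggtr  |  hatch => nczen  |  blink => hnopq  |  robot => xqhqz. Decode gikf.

Shifts by position in pearl: pos 0: p→v (+6), pos 1: e→g (+2), pos 2: a→g (+6), pos 3: r→t (+2) — repeating every 2. A repeating key of period 2 is used — shifts +6, +2 over and over.
Undoing it on gikf: g−6=a, i−2=g, k−6=e, f−2=d.

aged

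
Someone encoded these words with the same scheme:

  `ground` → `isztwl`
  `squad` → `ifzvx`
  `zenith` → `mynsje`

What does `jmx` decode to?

Read the word backwards and shift each letter +5.
Decoding jmx: shift back: j−5=e, m−5=h, x−5=s → ehs; then reverse → she.

she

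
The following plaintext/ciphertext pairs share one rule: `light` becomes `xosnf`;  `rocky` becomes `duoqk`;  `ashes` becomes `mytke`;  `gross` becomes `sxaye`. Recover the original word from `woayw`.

kiosk

Shifts by position in light: pos 0: l→x (+12), pos 1: i→o (+6), pos 2: g→s (+12), pos 3: h→n (+6) — repeating every 2. The shifts repeat in a cycle of length 2: positions 0,1,… shift by +12, +6, then the pattern repeats.
Reversing it on woayw: w−12=k, o−6=i, a−12=o, y−6=s, w−12=k.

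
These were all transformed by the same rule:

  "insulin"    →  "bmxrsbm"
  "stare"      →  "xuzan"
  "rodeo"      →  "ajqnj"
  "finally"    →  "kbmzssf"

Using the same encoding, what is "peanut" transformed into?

gnzmru

Each letter's alphabet position (a=0..z=25) is mapped through 23·x+25 mod 26 — an affine cipher.
On peanut: p(15)→23·15+25≡6=g; e(4)→23·4+25≡13=n; a(0)→23·0+25≡25=z; n(13)→23·13+25≡12=m; u(20)→23·20+25≡17=r; t(19)→23·19+25≡20=u (all mod 26).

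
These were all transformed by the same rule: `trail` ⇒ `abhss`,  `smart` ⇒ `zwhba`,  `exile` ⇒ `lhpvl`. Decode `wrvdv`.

Shifts by position in trail: pos 0: t→a (+7), pos 1: r→b (+10), pos 2: a→h (+7), pos 3: i→s (+10) — repeating every 2. The shifts repeat in a cycle of length 2: positions 0,1,… shift by +7, +10, then the pattern repeats.
Reversing it on wrvdv: w−7=p, r−10=h, v−7=o, d−10=t, v−7=o.

photo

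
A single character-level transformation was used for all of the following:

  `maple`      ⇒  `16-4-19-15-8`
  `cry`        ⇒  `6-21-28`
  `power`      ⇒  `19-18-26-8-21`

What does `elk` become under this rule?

Each letter is replaced by its alphabet position (a=1..z=26) + 3.
For elk: e=5→8, l=12→15, k=11→14.

8-15-14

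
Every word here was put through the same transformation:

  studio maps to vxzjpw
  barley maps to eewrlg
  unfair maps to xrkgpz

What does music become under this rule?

pyxoj

Each letter shifts forward by (position + 3), i.e. 3, 4, 5, … — the shift grows by one for each successive letter.
Applying it to music: m+3=p, u+4=y, s+5=x, i+6=o, c+7=j.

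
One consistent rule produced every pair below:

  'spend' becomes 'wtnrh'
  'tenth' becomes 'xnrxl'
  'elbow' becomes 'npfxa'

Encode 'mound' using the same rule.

qxdrh

The shift depends on letter class: consonant s→w is +4, but vowel e→n is +9. Vowels shift forward by 9 and consonants shift forward by 4.
For mound: m(cons)+4=q, o(vowel)+9=x, u(vowel)+9=d, n(cons)+4=r, d(cons)+4=h.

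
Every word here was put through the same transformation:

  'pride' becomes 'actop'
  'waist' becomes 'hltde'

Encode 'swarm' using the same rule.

Compare letters: p→a is +11, r→c is +11, i→t is +11 — a constant shift. It's a constant shift of +11 (ROT11).
Applying it to swarm: s+11=d, w+11=h, a+11=l, r+11=c, m+11=x.

dhlcx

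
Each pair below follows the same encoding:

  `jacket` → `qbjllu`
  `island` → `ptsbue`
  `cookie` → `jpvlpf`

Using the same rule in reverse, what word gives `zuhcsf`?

stable

Shifts by position in jacket: pos 0: j→q (+7), pos 1: a→b (+1), pos 2: c→j (+7), pos 3: k→l (+1) — repeating every 2. A repeating key of period 2 is used — shifts +7, +1 over and over.
Reversing it on zuhcsf: z−7=s, u−1=t, h−7=a, c−1=b, s−7=l, f−1=e.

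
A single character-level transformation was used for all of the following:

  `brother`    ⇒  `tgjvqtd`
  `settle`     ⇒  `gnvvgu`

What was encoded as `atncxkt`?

Two steps: reverse the string, then apply a Caesar shift of +2.
Reversing it on atncxkt: shift back: a−2=y, t−2=r, n−2=l, c−2=a, x−2=v, k−2=i, t−2=r → yrlavir; then reverse → rivalry.

rivalry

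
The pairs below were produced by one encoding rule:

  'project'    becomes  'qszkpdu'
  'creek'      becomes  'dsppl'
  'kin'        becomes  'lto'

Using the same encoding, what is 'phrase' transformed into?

qisltp

The shift depends on letter class: consonant p→q is +1, but vowel o→z is +11. The rule splits by letter class: vowels +11, consonants +1.
On phrase: p(cons)+1=q, h(cons)+1=i, r(cons)+1=s, a(vowel)+11=l, s(cons)+1=t, e(vowel)+11=p.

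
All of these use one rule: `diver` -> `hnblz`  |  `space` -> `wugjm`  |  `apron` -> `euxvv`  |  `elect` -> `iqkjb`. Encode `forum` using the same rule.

In diver: d→h is +4, i→n is +5, v→b is +6, e→l is +7 — the shift increases by 1 each position. Letter i (0-indexed) is shifted by i+4, so successive shifts are 4, 5, 6, ….
On forum: f+4=j, o+5=t, r+6=x, u+7=b, m+8=u.

jtxbu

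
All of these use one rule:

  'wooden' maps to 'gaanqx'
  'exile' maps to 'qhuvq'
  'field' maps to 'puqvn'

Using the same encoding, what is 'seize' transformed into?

cqujq

The rule splits by letter class: vowels +12, consonants +10.
Applying it to seize: s(cons)+10=c, e(vowel)+12=q, i(vowel)+12=u, z(cons)+10=j, e(vowel)+12=q.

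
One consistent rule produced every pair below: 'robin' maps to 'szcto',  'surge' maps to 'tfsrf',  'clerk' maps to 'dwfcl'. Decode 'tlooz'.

sandy

Shifts by position in robin: pos 0: r→s (+1), pos 1: o→z (+11), pos 2: b→c (+1), pos 3: i→t (+11) — repeating every 2. The shifts repeat in a cycle of length 2: positions 0,1,… shift by +1, +11, then the pattern repeats.
Decoding tlooz: t−1=s, l−11=a, o−1=n, o−11=d, z−1=y.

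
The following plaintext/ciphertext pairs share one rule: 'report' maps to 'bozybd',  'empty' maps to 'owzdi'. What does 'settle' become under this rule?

Compare letters: r→b is +10, e→o is +10, p→z is +10 — a constant shift. It's a constant shift of +10 (ROT10).
For settle: s+10=c, e+10=o, t+10=d, t+10=d, l+10=v, e+10=o.

coddvo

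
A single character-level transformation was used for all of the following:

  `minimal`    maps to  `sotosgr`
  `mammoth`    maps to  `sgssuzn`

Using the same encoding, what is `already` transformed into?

grxkgje

It's a constant shift of +6 (ROT6).
For already: a+6=g, l+6=r, r+6=x, e+6=k, a+6=g, d+6=j, y+6=e.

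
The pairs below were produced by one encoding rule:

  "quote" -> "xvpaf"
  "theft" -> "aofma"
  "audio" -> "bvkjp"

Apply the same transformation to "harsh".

Vowels shift forward by 1 and consonants shift forward by 7.
On harsh: h(cons)+7=o, a(vowel)+1=b, r(cons)+7=y, s(cons)+7=z, h(cons)+7=o.

obyzo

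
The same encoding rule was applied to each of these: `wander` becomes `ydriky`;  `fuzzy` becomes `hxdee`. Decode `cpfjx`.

In wander: w→y is +2, a→d is +3, n→r is +4, d→i is +5 — the shift increases by 1 each position. Letter i (0-indexed) is shifted by i+2, so successive shifts are 2, 3, 4, ….
Reversing it on cpfjx: c−2=a, p−3=m, f−4=b, j−5=e, x−6=r.

amber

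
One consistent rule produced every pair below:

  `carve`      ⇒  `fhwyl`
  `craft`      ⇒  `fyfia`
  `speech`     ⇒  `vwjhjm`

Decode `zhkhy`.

wafer

Shifts by position in carve: pos 0: c→f (+3), pos 1: a→h (+7), pos 2: r→w (+5), pos 3: v→y (+3), pos 4: e→l (+7) — repeating every 3. A repeating key of period 3 is used — shifts +3, +7, +5 over and over.
Reversing it on zhkhy: z−3=w, h−7=a, k−5=f, h−3=e, y−7=r.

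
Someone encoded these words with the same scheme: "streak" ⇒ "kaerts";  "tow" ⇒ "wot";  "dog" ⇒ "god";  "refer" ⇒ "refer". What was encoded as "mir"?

rim

The output letters match the input read backwards: streak reversed is kaerts. It's just the letters in reverse order.
Decoding mir: then reverse → rim.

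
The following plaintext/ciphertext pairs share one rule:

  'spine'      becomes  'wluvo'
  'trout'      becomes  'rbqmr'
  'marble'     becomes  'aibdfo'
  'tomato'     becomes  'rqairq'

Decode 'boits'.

s(18)→w(22) and p(15)→l(11) fit y≡21x+8 (mod 26); the inverse of 21 mod 26 is 5. This is an affine cipher: with a=0,…,z=25, each position x becomes (21x+8) mod 26.
Undoing it on boits: b(1)→5·(1−8)≡17=r; o(14)→5·(14−8)≡4=e; i(8)→5·(8−8)≡0=a; t(19)→5·(19−8)≡3=d; s(18)→5·(18−8)≡24=y (all mod 26).

ready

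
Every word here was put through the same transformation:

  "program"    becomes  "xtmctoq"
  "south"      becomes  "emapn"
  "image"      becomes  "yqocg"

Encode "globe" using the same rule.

cfmzg

p(15)→x(23) and r(17)→t(19) fit y≡11x+14 (mod 26); the inverse of 11 mod 26 is 19. Each letter's alphabet position (a=0..z=25) is mapped through 11·x+14 mod 26 — an affine cipher.
Applying it to globe: g(6)→11·6+14≡2=c; l(11)→11·11+14≡5=f; o(14)→11·14+14≡12=m; b(1)→11·1+14≡25=z; e(4)→11·4+14≡6=g (all mod 26).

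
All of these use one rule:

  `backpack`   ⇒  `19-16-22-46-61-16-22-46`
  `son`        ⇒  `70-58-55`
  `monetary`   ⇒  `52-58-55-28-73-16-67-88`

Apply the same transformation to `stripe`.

70-73-67-40-61-28

With a=1..z=26, the number is 3·pos + 13.
For stripe: s=19→70, t=20→73, r=18→67, i=9→40, p=16→61, e=5→28.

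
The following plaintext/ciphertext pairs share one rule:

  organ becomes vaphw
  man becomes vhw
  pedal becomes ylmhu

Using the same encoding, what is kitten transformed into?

The shift depends on letter class: consonant r→a is +9, but vowel o→v is +7. Two shifts are in play — +7 for a/e/i/o/u, +9 for every other letter.
On kitten: k(cons)+9=t, i(vowel)+7=p, t(cons)+9=c, t(cons)+9=c, e(vowel)+7=l, n(cons)+9=w.

tpcclw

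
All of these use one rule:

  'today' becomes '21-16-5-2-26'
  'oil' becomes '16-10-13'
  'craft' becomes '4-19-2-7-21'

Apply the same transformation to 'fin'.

The number is (letter's place in the alphabet, a=1) + 1.
For fin: f=6→7, i=9→10, n=14→15.

7-10-15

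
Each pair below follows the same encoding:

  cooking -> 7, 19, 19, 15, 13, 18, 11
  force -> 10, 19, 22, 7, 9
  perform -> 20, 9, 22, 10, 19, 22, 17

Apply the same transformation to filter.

10, 13, 16, 24, 9, 22

c is letter #3 and maps to 7: an offset of 4. Letters become their 1-based position plus 4 (so a→5, b→6, …).
Applying it to filter: f=6→10, i=9→13, l=12→16, t=20→24, e=5→9, r=18→22.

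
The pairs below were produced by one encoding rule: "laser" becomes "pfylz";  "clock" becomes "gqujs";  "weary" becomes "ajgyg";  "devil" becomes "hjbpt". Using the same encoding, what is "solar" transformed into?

wtrhz

In laser: l→p is +4, a→f is +5, s→y is +6, e→l is +7 — the shift increases by 1 each position. Each letter shifts forward by (position + 4), i.e. 4, 5, 6, … — the shift grows by one for each successive letter.
On solar: s+4=w, o+5=t, l+6=r, a+7=h, r+8=z.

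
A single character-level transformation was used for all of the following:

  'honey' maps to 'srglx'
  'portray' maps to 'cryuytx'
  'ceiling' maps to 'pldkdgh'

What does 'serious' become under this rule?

h(7)→s(18) and o(14)→r(17) fit y≡11x+19 (mod 26); the inverse of 11 mod 26 is 19. Each letter's alphabet position (a=0..z=25) is mapped through 11·x+19 mod 26 — an affine cipher.
On serious: s(18)→11·18+19≡9=j; e(4)→11·4+19≡11=l; r(17)→11·17+19≡24=y; i(8)→11·8+19≡3=d; o(14)→11·14+19≡17=r; u(20)→11·20+19≡5=f; s(18)→11·18+19≡9=j (all mod 26).

jlydrfj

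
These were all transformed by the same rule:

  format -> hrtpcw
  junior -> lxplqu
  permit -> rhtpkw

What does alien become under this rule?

cokhp

It's a Vigenère-style cipher with numeric key [2,3]: position i shifts by key[i mod 2].
For alien: a+2=c, l+3=o, i+2=k, e+3=h, n+2=p.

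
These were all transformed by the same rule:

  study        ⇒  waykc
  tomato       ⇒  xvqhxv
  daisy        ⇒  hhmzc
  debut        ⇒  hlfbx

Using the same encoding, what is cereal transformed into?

glvles

The shifts repeat in a cycle of length 2: positions 0,1,… shift by +4, +7, then the pattern repeats.
For cereal: c+4=g, e+7=l, r+4=v, e+7=l, a+4=e, l+7=s.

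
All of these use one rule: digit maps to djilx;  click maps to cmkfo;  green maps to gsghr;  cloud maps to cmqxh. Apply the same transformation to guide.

In digit: d→d is +0, i→j is +1, g→i is +2, i→l is +3 — the shift increases by 1 each position. Letter i (0-indexed) is shifted by i+0, so successive shifts are 0, 1, 2, ….
On guide: g+0=g, u+1=v, i+2=k, d+3=g, e+4=i.

gvkgi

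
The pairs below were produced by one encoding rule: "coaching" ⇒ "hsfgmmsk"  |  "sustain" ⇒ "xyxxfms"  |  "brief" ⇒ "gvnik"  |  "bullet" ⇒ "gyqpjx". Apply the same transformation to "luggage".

qylkfkj

Shifts by position in coaching: pos 0: c→h (+5), pos 1: o→s (+4), pos 2: a→f (+5), pos 3: c→g (+4) — repeating every 2. The shifts repeat in a cycle of length 2: positions 0,1,… shift by +5, +4, then the pattern repeats.
On luggage: l+5=q, u+4=y, g+5=l, g+4=k, a+5=f, g+4=k, e+5=j.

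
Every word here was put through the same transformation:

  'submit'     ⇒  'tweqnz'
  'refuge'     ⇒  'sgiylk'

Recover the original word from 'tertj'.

scope

In submit: s→t is +1, u→w is +2, b→e is +3, m→q is +4 — the shift increases by 1 each position. Each letter shifts forward by (position + 1), i.e. 1, 2, 3, … — the shift grows by one for each successive letter.
Decoding tertj: t−1=s, e−2=c, r−3=o, t−4=p, j−5=e.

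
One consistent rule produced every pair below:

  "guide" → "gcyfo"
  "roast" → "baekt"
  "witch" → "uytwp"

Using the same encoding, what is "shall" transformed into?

kpezz

Each letter's alphabet position (a=0..z=25) is mapped through 9·x+4 mod 26 — an affine cipher.
On shall: s(18)→9·18+4≡10=k; h(7)→9·7+4≡15=p; a(0)→9·0+4≡4=e; l(11)→9·11+4≡25=z; l(11)→9·11+4≡25=z (all mod 26).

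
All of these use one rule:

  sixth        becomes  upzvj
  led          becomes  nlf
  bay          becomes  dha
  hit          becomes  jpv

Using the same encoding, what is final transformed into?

The shift depends on letter class: consonant s→u is +2, but vowel i→p is +7. Two shifts are in play — +7 for a/e/i/o/u, +2 for every other letter.
Applying it to final: f(cons)+2=h, i(vowel)+7=p, n(cons)+2=p, a(vowel)+7=h, l(cons)+2=n.

hpphn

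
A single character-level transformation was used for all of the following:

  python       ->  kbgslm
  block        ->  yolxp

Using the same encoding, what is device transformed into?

wverxv

Each letter is replaced by its mirror in the alphabet: a↔z, b↔y, c↔x, and so on (the Atbash cipher).
Applying it to device: d↔w, e↔v, v↔e, i↔r, c↔x, e↔v.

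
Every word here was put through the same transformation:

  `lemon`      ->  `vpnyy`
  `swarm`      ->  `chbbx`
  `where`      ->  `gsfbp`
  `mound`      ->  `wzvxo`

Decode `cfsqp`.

Shifts by position in lemon: pos 0: l→v (+10), pos 1: e→p (+11), pos 2: m→n (+1), pos 3: o→y (+10), pos 4: n→y (+11) — repeating every 3. It's a Vigenère-style cipher with numeric key [10,11,1]: position i shifts by key[i mod 3].
Reversing it on cfsqp: c−10=s, f−11=u, s−1=r, q−10=g, p−11=e.

surge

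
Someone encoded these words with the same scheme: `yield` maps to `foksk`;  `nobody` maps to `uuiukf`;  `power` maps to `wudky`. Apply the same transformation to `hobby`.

ouiif

The shift depends on letter class: consonant y→f is +7, but vowel i→o is +6. Vowels shift forward by 6 and consonants shift forward by 7.
On hobby: h(cons)+7=o, o(vowel)+6=u, b(cons)+7=i, b(cons)+7=i, y(cons)+7=f.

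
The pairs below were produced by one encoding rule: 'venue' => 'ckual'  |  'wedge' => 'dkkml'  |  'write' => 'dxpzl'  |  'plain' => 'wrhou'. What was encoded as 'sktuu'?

Shifts by position in venue: pos 0: v→c (+7), pos 1: e→k (+6), pos 2: n→u (+7), pos 3: u→a (+6) — repeating every 2. A repeating key of period 2 is used — shifts +7, +6 over and over.
Reversing it on sktuu: s−7=l, k−6=e, t−7=m, u−6=o, u−7=n.

lemon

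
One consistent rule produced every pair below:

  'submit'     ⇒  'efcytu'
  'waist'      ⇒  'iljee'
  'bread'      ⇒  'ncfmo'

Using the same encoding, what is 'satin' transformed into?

It's a Vigenère-style cipher with numeric key [12,11,1]: position i shifts by key[i mod 3].
For satin: s+12=e, a+11=l, t+1=u, i+12=u, n+11=y.

eluuy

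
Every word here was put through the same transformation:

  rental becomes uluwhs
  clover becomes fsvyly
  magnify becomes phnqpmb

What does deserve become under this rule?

glzhych

Shifts by position in rental: pos 0: r→u (+3), pos 1: e→l (+7), pos 2: n→u (+7), pos 3: t→w (+3), pos 4: a→h (+7), pos 5: l→s (+7) — repeating every 3. A repeating key of period 3 is used — shifts +3, +7, +7 over and over.
Applying it to deserve: d+3=g, e+7=l, s+7=z, e+3=h, r+7=y, v+7=c, e+3=h.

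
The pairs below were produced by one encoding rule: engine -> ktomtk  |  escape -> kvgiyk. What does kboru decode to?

The output letters match the input read backwards, each shifted +6: engine reversed is enigne. The word is reversed, then every letter is shifted forward by 6.
Decoding kboru: shift back: k−6=e, b−6=v, o−6=i, r−6=l, u−6=o → evilo; then reverse → olive.

olive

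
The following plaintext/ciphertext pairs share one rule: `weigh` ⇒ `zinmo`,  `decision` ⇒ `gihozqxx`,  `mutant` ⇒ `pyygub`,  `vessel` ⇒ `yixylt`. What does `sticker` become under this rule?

vxnirma

In weigh: w→z is +3, e→i is +4, i→n is +5, g→m is +6 — the shift increases by 1 each position. The shift increases by 1 at each position, starting from +3: 3, 4, 5, ….
Applying it to sticker: s+3=v, t+4=x, i+5=n, c+6=i, k+7=r, e+8=m, r+9=a.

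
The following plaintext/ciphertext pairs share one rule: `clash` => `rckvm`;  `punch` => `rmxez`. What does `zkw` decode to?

The output letters match the input read backwards, each shifted +10: clash reversed is hsalc. Two steps: reverse the string, then apply a Caesar shift of +10.
Undoing it on zkw: shift back: z−10=p, k−10=a, w−10=m → pam; then reverse → map.

map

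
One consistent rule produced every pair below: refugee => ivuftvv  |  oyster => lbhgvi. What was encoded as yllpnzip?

Letters are reflected about the middle of the alphabet (position → 25−position): Atbash.
Undoing it on yllpnzip: y↔b, l↔o, l↔o, p↔k, n↔m, z↔a, i↔r, p↔k.

bookmark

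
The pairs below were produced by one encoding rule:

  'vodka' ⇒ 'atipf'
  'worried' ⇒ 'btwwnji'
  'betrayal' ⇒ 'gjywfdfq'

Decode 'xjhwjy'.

Each letter is shifted forward by 5 in the alphabet (a Caesar shift of +5).
Decoding xjhwjy: x−5=s, j−5=e, h−5=c, w−5=r, j−5=e, y−5=t.

secret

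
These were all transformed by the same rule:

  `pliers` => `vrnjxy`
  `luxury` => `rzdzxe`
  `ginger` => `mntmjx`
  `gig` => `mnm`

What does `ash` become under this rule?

The shift depends on letter class: consonant p→v is +6, but vowel i→n is +5. Vowels shift forward by 5 and consonants shift forward by 6.
On ash: a(vowel)+5=f, s(cons)+6=y, h(cons)+6=n.

fyn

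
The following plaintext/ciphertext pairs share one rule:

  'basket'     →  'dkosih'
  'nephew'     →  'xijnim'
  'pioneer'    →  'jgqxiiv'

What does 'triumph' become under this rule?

hvgaejn

b(1)→d(3) and a(0)→k(10) fit y≡19x+10 (mod 26); the inverse of 19 mod 26 is 11. Each letter's alphabet position (a=0..z=25) is mapped through 19·x+10 mod 26 — an affine cipher.
For triumph: t(19)→19·19+10≡7=h; r(17)→19·17+10≡21=v; i(8)→19·8+10≡6=g; u(20)→19·20+10≡0=a; m(12)→19·12+10≡4=e; p(15)→19·15+10≡9=j; h(7)→19·7+10≡13=n (all mod 26).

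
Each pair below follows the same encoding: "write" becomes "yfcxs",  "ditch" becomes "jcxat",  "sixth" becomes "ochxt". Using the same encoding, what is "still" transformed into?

oxcdd

This is an affine cipher: with a=0,…,z=25, each position x becomes (9x+8) mod 26.
On still: s(18)→9·18+8≡14=o; t(19)→9·19+8≡23=x; i(8)→9·8+8≡2=c; l(11)→9·11+8≡3=d; l(11)→9·11+8≡3=d (all mod 26).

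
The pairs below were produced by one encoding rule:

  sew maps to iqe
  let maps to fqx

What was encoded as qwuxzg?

unlike

The output letters match the input read backwards, each shifted +12: sew reversed is wes. The word is reversed, then every letter is shifted forward by 12.
Reversing it on qwuxzg: shift back: q−12=e, w−12=k, u−12=i, x−12=l, z−12=n, g−12=u → ekilnu; then reverse → unlike.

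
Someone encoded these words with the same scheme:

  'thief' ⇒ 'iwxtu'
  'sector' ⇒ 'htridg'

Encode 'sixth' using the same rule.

hxmiw

It's a constant shift of +15 (ROT15).
On sixth: s+15=h, i+15=x, x+15=m, t+15=i, h+15=w.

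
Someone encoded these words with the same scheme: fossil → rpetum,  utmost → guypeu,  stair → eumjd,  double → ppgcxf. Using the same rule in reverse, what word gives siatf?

It's a Vigenère-style cipher with numeric key [12,1]: position i shifts by key[i mod 2].
Reversing it on siatf: s−12=g, i−1=h, a−12=o, t−1=s, f−12=t.

ghost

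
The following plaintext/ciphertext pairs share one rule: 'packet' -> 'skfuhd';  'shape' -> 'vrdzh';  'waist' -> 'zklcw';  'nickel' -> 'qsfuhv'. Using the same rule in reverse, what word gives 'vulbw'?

skirt

Shifts by position in packet: pos 0: p→s (+3), pos 1: a→k (+10), pos 2: c→f (+3), pos 3: k→u (+10) — repeating every 2. It's a Vigenère-style cipher with numeric key [3,10]: position i shifts by key[i mod 2].
Decoding vulbw: v−3=s, u−10=k, l−3=i, b−10=r, w−3=t.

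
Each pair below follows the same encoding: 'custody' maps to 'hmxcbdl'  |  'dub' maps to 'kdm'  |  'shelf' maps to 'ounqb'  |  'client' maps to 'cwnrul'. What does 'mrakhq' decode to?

The output letters match the input read backwards, each shifted +9: custody reversed is ydotsuc. Two steps: reverse the string, then apply a Caesar shift of +9.
Reversing it on mrakhq: shift back: m−9=d, r−9=i, a−9=r, k−9=b, h−9=y, q−9=h → dirbyh; then reverse → hybrid.

hybrid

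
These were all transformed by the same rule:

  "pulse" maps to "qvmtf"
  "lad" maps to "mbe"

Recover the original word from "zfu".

yet

Compare letters: p→q is +1, u→v is +1, l→m is +1 — a constant shift. Every letter moves 1 place later in the alphabet, wrapping around z→a.
Decoding zfu: z−1=y, f−1=e, u−1=t.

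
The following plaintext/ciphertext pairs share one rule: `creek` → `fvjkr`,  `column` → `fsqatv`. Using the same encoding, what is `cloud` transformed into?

In creek: c→f is +3, r→v is +4, e→j is +5, e→k is +6 — the shift increases by 1 each position. The shift increases by 1 at each position, starting from +3: 3, 4, 5, ….
On cloud: c+3=f, l+4=p, o+5=t, u+6=a, d+7=k.

fptak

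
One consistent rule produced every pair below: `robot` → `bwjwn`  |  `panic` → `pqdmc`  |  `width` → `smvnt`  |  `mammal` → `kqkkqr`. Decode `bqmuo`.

raise

Each letter's alphabet position (a=0..z=25) is mapped through 19·x+16 mod 26 — an affine cipher.
Decoding bqmuo: b(1)→11·(1−16)≡17=r; q(16)→11·(16−16)≡0=a; m(12)→11·(12−16)≡8=i; u(20)→11·(20−16)≡18=s; o(14)→11·(14−16)≡4=e (all mod 26).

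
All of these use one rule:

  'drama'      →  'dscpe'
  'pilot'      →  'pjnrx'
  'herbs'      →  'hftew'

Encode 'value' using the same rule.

vbnxi

In drama: d→d is +0, r→s is +1, a→c is +2, m→p is +3 — the shift increases by 1 each position. Letter i (0-indexed) is shifted by i+0, so successive shifts are 0, 1, 2, ….
Applying it to value: v+0=v, a+1=b, l+2=n, u+3=x, e+4=i.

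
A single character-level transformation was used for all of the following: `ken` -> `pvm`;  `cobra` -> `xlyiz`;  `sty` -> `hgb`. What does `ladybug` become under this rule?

ozwbyft

Each pair mirrors across the alphabet (k↔p, e↔v, n↔m): positions sum to 25. Letters are reflected about the middle of the alphabet (position → 25−position): Atbash.
On ladybug: l↔o, a↔z, d↔w, y↔b, b↔y, u↔f, g↔t.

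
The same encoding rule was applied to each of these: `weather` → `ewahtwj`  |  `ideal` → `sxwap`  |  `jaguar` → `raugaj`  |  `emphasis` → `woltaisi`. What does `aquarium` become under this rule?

akgajsgo

w(22)→e(4) and e(4)→w(22) fit y≡25x+0 (mod 26); the inverse of 25 mod 26 is 25. Treating letters as 0–25, the rule is x ↦ 25x + 0 (mod 26).
Applying it to aquarium: a(0)→25·0+0≡0=a; q(16)→25·16+0≡10=k; u(20)→25·20+0≡6=g; a(0)→25·0+0≡0=a; r(17)→25·17+0≡9=j; i(8)→25·8+0≡18=s; u(20)→25·20+0≡6=g; m(12)→25·12+0≡14=o (all mod 26).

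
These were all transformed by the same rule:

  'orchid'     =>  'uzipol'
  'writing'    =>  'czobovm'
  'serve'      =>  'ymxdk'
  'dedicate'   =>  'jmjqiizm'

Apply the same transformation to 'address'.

It's a Vigenère-style cipher with numeric key [6,8]: position i shifts by key[i mod 2].
On address: a+6=g, d+8=l, d+6=j, r+8=z, e+6=k, s+8=a, s+6=y.

gljzkay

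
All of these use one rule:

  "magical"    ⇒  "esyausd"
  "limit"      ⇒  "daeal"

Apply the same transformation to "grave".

yjsnw

Every letter moves 18 places later in the alphabet, wrapping around z→a.
On grave: g+18=y, r+18=j, a+18=s, v+18=n, e+18=w.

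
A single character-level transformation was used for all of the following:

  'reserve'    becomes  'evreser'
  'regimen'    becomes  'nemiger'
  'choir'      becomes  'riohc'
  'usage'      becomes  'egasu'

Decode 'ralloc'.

collar

The word is simply reversed.
Decoding ralloc: then reverse → collar.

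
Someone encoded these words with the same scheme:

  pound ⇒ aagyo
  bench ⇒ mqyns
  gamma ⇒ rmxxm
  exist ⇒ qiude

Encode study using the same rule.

degoj

The shift depends on letter class: consonant p→a is +11, but vowel o→a is +12. Two shifts are in play — +12 for a/e/i/o/u, +11 for every other letter.
For study: s(cons)+11=d, t(cons)+11=e, u(vowel)+12=g, d(cons)+11=o, y(cons)+11=j.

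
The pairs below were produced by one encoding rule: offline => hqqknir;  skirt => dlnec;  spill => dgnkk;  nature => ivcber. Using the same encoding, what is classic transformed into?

tkvddnt

o(14)→h(7) and f(5)→q(16) fit y≡25x+21 (mod 26); the inverse of 25 mod 26 is 25. Each letter's alphabet position (a=0..z=25) is mapped through 25·x+21 mod 26 — an affine cipher.
On classic: c(2)→25·2+21≡19=t; l(11)→25·11+21≡10=k; a(0)→25·0+21≡21=v; s(18)→25·18+21≡3=d; s(18)→25·18+21≡3=d; i(8)→25·8+21≡13=n; c(2)→25·2+21≡19=t (all mod 26).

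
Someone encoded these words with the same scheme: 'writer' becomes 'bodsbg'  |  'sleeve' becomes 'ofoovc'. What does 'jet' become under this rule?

dot

The output letters match the input read backwards, each shifted +10: writer reversed is retirw. Two steps: reverse the string, then apply a Caesar shift of +10.
On jet: reverse → tej; then shift: t+10=d, e+10=o, j+10=t.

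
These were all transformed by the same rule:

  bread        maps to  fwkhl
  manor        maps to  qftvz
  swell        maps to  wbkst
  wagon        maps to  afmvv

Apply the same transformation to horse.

Each letter shifts forward by (position + 4), i.e. 4, 5, 6, … — the shift grows by one for each successive letter.
On horse: h+4=l, o+5=t, r+6=x, s+7=z, e+8=m.

ltxzm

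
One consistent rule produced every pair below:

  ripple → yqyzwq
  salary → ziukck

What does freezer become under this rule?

In ripple: r→y is +7, i→q is +8, p→y is +9, p→z is +10 — the shift increases by 1 each position. Each letter shifts forward by (position + 7), i.e. 7, 8, 9, … — the shift grows by one for each successive letter.
For freezer: f+7=m, r+8=z, e+9=n, e+10=o, z+11=k, e+12=q, r+13=e.

mznokqe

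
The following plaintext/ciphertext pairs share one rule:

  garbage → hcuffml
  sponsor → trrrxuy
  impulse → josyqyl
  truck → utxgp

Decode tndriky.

Each letter shifts forward by (position + 1), i.e. 1, 2, 3, … — the shift grows by one for each successive letter.
Reversing it on tndriky: t−1=s, n−2=l, d−3=a, r−4=n, i−5=d, k−6=e, y−7=r.

slander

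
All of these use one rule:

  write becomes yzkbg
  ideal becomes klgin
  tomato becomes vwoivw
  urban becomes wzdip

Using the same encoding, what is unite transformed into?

wvkbg

It's a Vigenère-style cipher with numeric key [2,8]: position i shifts by key[i mod 2].
On unite: u+2=w, n+8=v, i+2=k, t+8=b, e+2=g.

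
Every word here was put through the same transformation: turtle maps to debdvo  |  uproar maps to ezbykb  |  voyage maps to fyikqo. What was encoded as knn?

Each letter is shifted forward by 10 in the alphabet (a Caesar shift of +10).
Decoding knn: k−10=a, n−10=d, n−10=d.

add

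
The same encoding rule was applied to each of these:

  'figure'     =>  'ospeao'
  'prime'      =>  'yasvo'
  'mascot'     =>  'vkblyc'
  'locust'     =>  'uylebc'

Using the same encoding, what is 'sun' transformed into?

The shift depends on letter class: consonant f→o is +9, but vowel i→s is +10. Two shifts are in play — +10 for a/e/i/o/u, +9 for every other letter.
For sun: s(cons)+9=b, u(vowel)+10=e, n(cons)+9=w.

bew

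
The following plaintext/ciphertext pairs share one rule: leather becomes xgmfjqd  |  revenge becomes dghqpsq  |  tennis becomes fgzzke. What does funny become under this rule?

rwzza

Shifts by position in leather: pos 0: l→x (+12), pos 1: e→g (+2), pos 2: a→m (+12), pos 3: t→f (+12), pos 4: h→j (+2), pos 5: e→q (+12) — repeating every 3. A repeating key of period 3 is used — shifts +12, +2, +12 over and over.
For funny: f+12=r, u+2=w, n+12=z, n+12=z, y+2=a.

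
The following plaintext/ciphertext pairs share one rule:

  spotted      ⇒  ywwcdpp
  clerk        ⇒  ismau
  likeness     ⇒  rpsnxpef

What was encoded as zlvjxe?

tenant

In spotted: s→y is +6, p→w is +7, o→w is +8, t→c is +9 — the shift increases by 1 each position. Each letter shifts forward by (position + 6), i.e. 6, 7, 8, … — the shift grows by one for each successive letter.
Undoing it on zlvjxe: z−6=t, l−7=e, v−8=n, j−9=a, x−10=n, e−11=t.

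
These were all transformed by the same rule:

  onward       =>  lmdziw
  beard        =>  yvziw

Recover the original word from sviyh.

This is the alphabet-reversal cipher (Atbash): a becomes z, b becomes y, etc.
Decoding sviyh: s↔h, v↔e, i↔r, y↔b, h↔s.

herbs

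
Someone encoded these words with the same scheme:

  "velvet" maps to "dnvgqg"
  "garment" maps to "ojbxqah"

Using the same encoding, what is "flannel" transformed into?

nukyzrz

In velvet: v→d is +8, e→n is +9, l→v is +10, v→g is +11 — the shift increases by 1 each position. The shift increases by 1 at each position, starting from +8: 8, 9, 10, ….
On flannel: f+8=n, l+9=u, a+10=k, n+11=y, n+12=z, e+13=r, l+14=z.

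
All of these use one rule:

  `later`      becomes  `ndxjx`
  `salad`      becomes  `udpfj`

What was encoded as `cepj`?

In later: l→n is +2, a→d is +3, t→x is +4, e→j is +5 — the shift increases by 1 each position. Letter i (0-indexed) is shifted by i+2, so successive shifts are 2, 3, 4, ….
Reversing it on cepj: c−2=a, e−3=b, p−4=l, j−5=e.

able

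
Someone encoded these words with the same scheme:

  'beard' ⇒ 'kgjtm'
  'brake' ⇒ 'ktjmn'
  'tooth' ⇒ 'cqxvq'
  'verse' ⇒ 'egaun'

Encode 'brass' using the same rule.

Shifts by position in beard: pos 0: b→k (+9), pos 1: e→g (+2), pos 2: a→j (+9), pos 3: r→t (+2) — repeating every 2. It's a Vigenère-style cipher with numeric key [9,2]: position i shifts by key[i mod 2].
On brass: b+9=k, r+2=t, a+9=j, s+2=u, s+9=b.

ktjub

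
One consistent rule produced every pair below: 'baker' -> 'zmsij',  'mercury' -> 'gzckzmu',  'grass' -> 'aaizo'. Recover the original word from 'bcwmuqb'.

timeout

The output letters match the input read backwards, each shifted +8: baker reversed is rekab. Read the word backwards and shift each letter +8.
Reversing it on bcwmuqb: shift back: b−8=t, c−8=u, w−8=o, m−8=e, u−8=m, q−8=i, b−8=t → tuoemit; then reverse → timeout.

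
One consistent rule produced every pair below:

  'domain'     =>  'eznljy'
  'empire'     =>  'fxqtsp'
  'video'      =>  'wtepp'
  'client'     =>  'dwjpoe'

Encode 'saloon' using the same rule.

The shifts repeat in a cycle of length 2: positions 0,1,… shift by +1, +11, then the pattern repeats.
On saloon: s+1=t, a+11=l, l+1=m, o+11=z, o+1=p, n+11=y.

tlmzpy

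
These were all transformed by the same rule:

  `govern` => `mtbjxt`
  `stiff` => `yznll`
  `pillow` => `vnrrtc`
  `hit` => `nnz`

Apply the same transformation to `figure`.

lnmzxj

The shift depends on letter class: consonant g→m is +6, but vowel o→t is +5. Vowels shift forward by 5 and consonants shift forward by 6.
For figure: f(cons)+6=l, i(vowel)+5=n, g(cons)+6=m, u(vowel)+5=z, r(cons)+6=x, e(vowel)+5=j.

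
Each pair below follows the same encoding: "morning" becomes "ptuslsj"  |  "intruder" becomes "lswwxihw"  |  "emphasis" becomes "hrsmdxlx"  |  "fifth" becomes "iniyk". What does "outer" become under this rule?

rzwju

Shifts by position in morning: pos 0: m→p (+3), pos 1: o→t (+5), pos 2: r→u (+3), pos 3: n→s (+5) — repeating every 2. It's a Vigenère-style cipher with numeric key [3,5]: position i shifts by key[i mod 2].
Applying it to outer: o+3=r, u+5=z, t+3=w, e+5=j, r+3=u.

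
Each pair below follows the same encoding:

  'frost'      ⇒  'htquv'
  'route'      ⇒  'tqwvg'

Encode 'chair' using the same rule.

ejckt

Compare letters: f→h is +2, r→t is +2, o→q is +2 — a constant shift. Each letter is shifted forward by 2 in the alphabet (a Caesar shift of +2).
Applying it to chair: c+2=e, h+2=j, a+2=c, i+2=k, r+2=t.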